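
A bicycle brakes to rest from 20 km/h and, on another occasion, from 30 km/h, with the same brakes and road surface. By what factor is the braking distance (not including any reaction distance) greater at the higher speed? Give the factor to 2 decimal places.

Factor ≈ 2.25

Braking distance d = v²/(2a), so with a fixed, d ∝ v².
Factor = (30/20)² = 1.5000² = 2.2500.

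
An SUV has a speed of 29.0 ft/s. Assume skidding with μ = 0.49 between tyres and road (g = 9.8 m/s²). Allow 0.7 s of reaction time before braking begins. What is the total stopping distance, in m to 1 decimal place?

Total stopping distance ≈ 14.3 m

29 ft/s × 0.3048 = 8.8392 m/s.
a = μg = 0.49 × 9.8 = 4.802 m/s².
Reaction distance = v·t_r = 8.8392 × 0.7 = 6.187 m.
Braking distance = v²/(2a) = 8.8392² / (2 × 4.802) = 78.131 / 9.604 = 8.135 m.
Total = 6.187 + 8.135 = 14.322 m.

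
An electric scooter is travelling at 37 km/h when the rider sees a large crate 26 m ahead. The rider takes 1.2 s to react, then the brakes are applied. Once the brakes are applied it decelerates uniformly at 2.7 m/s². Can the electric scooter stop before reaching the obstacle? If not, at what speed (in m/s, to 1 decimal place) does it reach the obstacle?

37 km/h ÷ 3.6 = 10.2778 m/s.
Reaction distance = 10.2778 × 1.2 = 12.333 m.
Braking distance needed to stop: v²/(2a) = 105.633 / 5.400 = 19.562 m, so total needed = 12.333 + 19.562 = 31.895 m > 26 m — it cannot stop.
Distance remaining when braking begins: 26 − 12.333 = 13.667 m.
v² = v₀² − 2a·d = 105.633 − 2 × 2.700 × 13.667 = 31.831 m²/s².
v = √31.831 = 5.642 m/s.

No — it strikes the obstacle at 5.6 m/s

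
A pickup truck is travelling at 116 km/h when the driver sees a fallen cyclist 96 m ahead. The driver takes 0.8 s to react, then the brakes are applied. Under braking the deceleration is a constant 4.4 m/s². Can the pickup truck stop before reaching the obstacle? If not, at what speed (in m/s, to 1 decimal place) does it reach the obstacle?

No — it strikes the obstacle at 20.5 m/s

116 km/h ÷ 3.6 = 32.2222 m/s.
Reaction distance = 32.2222 × 0.8 = 25.778 m.
Braking distance needed to stop: v²/(2a) = 1038.270 / 8.800 = 117.985 m, so total needed = 25.778 + 117.985 = 143.763 m > 96 m — it cannot stop.
Distance remaining when braking begins: 96 − 25.778 = 70.222 m.
v² = v₀² − 2a·d = 1038.270 − 2 × 4.400 × 70.222 = 420.316 m²/s².
v = √420.316 = 20.502 m/s.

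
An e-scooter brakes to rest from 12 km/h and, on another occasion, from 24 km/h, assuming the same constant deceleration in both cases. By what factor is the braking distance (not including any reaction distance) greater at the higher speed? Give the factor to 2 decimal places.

Braking distance d = v²/(2a), so with a fixed, d ∝ v².
Factor = (24/12)² = 2.0000² = 4.0000.

Factor ≈ 4.00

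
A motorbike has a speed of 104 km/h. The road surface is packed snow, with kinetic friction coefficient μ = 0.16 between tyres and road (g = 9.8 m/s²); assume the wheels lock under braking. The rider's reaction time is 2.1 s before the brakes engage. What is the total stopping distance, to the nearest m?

Total stopping distance ≈ 327 m

104 km/h ÷ 3.6 = 28.8889 m/s.
a = μg = 0.16 × 9.8 = 1.568 m/s².
Reaction distance = v·t_r = 28.8889 × 2.1 = 60.667 m.
Braking distance = v²/(2a) = 28.8889² / (2 × 1.568) = 834.569 / 3.136 = 266.125 m.
Total = 60.667 + 266.125 = 326.792 m.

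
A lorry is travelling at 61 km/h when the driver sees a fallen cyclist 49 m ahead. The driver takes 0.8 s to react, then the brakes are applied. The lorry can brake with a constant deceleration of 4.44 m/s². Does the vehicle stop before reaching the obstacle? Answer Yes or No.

Yes

61 km/h ÷ 3.6 = 16.9444 m/s.
Reaction distance = 16.9444 × 0.8 = 13.556 m.
Braking distance = v²/(2a) = 287.113 / 8.880 = 32.333 m.
Total stopping distance = 13.556 + 32.333 = 45.889 m, vs 49 m available — it stops with 49 − 45.889 = 3.111 m to spare.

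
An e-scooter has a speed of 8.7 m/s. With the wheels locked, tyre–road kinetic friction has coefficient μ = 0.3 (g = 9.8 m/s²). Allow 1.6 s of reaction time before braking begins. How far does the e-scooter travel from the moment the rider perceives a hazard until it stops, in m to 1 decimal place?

a = μg = 0.3 × 9.8 = 2.940 m/s².
Reaction distance = v·t_r = 8.7000 × 1.6 = 13.920 m.
Braking distance = v²/(2a) = 8.7000² / (2 × 2.940) = 75.690 / 5.880 = 12.872 m.
Total = 13.920 + 12.872 = 26.792 m.

Total stopping distance ≈ 26.8 m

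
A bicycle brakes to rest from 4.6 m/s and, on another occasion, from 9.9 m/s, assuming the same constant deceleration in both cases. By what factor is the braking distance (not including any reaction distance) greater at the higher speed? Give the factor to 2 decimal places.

Factor ≈ 4.63

Braking distance d = v²/(2a), so with a fixed, d ∝ v².
Factor = (9.9/4.6)² = 2.1522² = 4.6320.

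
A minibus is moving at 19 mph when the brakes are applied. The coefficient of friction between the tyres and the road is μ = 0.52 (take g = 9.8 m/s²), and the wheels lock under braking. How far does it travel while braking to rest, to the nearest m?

19 mph × 0.44704 = 8.4938 m/s.
a = μg = 0.52 × 9.8 = 5.096 m/s².
Braking distance = v²/(2a) = 8.4938² / (2 × 5.096) = 72.145 / 10.192 = 7.079 m.

Braking distance ≈ 7 m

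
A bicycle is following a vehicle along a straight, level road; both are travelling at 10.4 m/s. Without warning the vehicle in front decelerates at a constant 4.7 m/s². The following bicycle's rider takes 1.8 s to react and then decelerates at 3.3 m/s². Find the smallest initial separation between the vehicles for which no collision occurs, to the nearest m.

Leader travels v²/(2a_L) = 108.160 / 9.400 = 11.506 m before stopping.
Follower covers v·t_r = 10.4000 × 1.8 = 18.720 m while reacting, then v²/(2a_F) = 108.160 / 6.600 = 16.388 m while braking, for a total of 18.720 + 16.388 = 35.108 m.
Since a_F ≤ a_L and the follower starts braking later, the follower is never slower than the leader, so the closest approach is when both have stopped.
Minimum gap = 35.108 − 11.506 = 23.602 m.

Minimum gap ≈ 24 m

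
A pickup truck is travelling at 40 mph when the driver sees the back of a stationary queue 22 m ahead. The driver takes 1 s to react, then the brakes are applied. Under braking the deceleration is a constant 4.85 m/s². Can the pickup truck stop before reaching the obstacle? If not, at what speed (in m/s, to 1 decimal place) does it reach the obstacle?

40 mph × 0.44704 = 17.8816 m/s.
Reaction distance = 17.8816 × 1 = 17.882 m.
Braking distance needed to stop: v²/(2a) = 319.752 / 9.700 = 32.964 m, so total needed = 17.882 + 32.964 = 50.846 m > 22 m — it cannot stop.
Distance remaining when braking begins: 22 − 17.882 = 4.118 m.
v² = v₀² − 2a·d = 319.752 − 2 × 4.850 × 4.118 = 279.807 m²/s².
v = √279.807 = 16.727 m/s.

No — it strikes the obstacle at 16.7 m/s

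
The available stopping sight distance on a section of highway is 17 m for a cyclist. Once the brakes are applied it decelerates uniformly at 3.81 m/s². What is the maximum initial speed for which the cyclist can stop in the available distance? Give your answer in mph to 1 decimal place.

Maximum speed ≈ 25.5 mph

v²/(2a) = d ⇒ v = √(2 × 3.810 × 17) = √129.54 = 11.3816 m/s.
11.3816 m/s ÷ 0.44704 = 25.460 mph.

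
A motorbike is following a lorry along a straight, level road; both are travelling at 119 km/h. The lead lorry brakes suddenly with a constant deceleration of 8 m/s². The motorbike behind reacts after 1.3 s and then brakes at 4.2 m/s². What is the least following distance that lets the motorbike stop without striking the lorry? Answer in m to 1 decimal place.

Minimum gap ≈ 104.8 m

119 km/h ÷ 3.6 = 33.0556 m/s.
Leader travels v²/(2a_L) = 1092.673 / 16.000 = 68.292 m before stopping.
Follower covers v·t_r = 33.0556 × 1.3 = 42.972 m while reacting, then v²/(2a_F) = 1092.673 / 8.400 = 130.080 m while braking, for a total of 42.972 + 130.080 = 173.052 m.
Since a_F ≤ a_L and the follower starts braking later, the follower is never slower than the leader, so the closest approach is when both have stopped.
Minimum gap = 173.052 − 68.292 = 104.760 m.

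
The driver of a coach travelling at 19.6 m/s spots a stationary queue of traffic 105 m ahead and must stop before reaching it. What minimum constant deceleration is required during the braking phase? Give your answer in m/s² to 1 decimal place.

v² = 2a·d ⇒ a = v²/(2d) = 19.6000² / (2 × 105.000) = 384.160 / 210.000 = 1.8293 m/s².

Required deceleration ≈ 1.8 m/s²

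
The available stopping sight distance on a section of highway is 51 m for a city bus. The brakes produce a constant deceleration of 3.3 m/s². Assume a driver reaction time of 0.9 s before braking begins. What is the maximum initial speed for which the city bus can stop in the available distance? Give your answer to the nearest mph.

Maximum speed ≈ 35 mph

Stopping distance: v·t_r + v²/(2a) = 51 with t_r = 0.9 s and a = 3.300 m/s².
So v² + 5.940 v − 336.60 = 0.
Positive root: v = −a·t_r + √((a·t_r)² + 2a·d) = −2.970 + √(8.821 + 336.60) = 15.6155 m/s.
15.6155 m/s ÷ 0.44704 = 34.931 mph.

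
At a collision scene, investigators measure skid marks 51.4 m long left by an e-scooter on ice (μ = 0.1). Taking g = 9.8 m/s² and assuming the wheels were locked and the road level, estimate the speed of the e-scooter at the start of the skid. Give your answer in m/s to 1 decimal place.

Deceleration a = μg = 0.1 × 9.8 = 0.980 m/s².
v = √(2a·d) = √(2 × 0.980 × 51.4) = √100.744 = 10.0371 m/s.

Initial speed ≈ 10.0 m/s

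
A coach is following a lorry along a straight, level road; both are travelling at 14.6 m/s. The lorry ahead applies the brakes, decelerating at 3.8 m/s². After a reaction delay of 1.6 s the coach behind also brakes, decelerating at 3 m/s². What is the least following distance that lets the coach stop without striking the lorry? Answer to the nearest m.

Minimum gap ≈ 31 m

Leader travels v²/(2a_L) = 213.160 / 7.600 = 28.047 m before stopping.
Follower covers v·t_r = 14.6000 × 1.6 = 23.360 m while reacting, then v²/(2a_F) = 213.160 / 6.000 = 35.527 m while braking, for a total of 23.360 + 35.527 = 58.887 m.
Since a_F ≤ a_L and the follower starts braking later, the follower is never slower than the leader, so the closest approach is when both have stopped.
Minimum gap = 58.887 − 28.047 = 30.840 m.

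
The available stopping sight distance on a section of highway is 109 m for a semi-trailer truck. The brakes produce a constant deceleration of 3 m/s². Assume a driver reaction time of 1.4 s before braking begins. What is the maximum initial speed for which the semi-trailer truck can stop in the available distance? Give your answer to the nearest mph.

Stopping distance: v·t_r + v²/(2a) = 109 with t_r = 1.4 s and a = 3.000 m/s².
So v² + 8.400 v − 654.00 = 0.
Positive root: v = −a·t_r + √((a·t_r)² + 2a·d) = −4.200 + √(17.640 + 654.00) = 21.7160 m/s.
21.7160 m/s ÷ 0.44704 = 48.577 mph.

Maximum speed ≈ 49 mph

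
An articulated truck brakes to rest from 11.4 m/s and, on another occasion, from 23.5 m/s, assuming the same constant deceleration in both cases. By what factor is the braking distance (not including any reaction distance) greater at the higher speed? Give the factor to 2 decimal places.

Braking distance d = v²/(2a), so with a fixed, d ∝ v².
Factor = (23.5/11.4)² = 2.0614² = 4.2494.

Factor ≈ 4.25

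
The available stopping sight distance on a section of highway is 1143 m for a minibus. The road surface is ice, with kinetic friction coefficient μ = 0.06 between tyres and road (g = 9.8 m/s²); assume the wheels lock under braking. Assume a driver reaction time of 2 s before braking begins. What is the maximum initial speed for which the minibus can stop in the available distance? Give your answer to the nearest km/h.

Maximum speed ≈ 128 km/h

a = μg = 0.06 × 9.8 = 0.588 m/s².
Stopping distance: v·t_r + v²/(2a) = 1143 with t_r = 2 s and a = 0.588 m/s².
So v² + 2.352 v − 1344.17 = 0.
Positive root: v = −a·t_r + √((a·t_r)² + 2a·d) = −1.176 + √(1.383 + 1344.17) = 35.5058 m/s.
35.5058 m/s × 3.6 = 127.821 km/h.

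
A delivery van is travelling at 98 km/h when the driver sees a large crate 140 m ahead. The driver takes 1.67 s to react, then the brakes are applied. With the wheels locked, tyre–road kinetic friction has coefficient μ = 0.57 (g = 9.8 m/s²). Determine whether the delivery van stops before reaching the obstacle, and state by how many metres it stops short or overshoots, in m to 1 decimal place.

98 km/h ÷ 3.6 = 27.2222 m/s.
a = μg = 0.57 × 9.8 = 5.586 m/s².
Reaction distance = 27.2222 × 1.67 = 45.461 m.
Braking distance = v²/(2a) = 741.048 / 11.172 = 66.331 m.
Total stopping distance = 45.461 + 66.331 = 111.792 m, vs 140 m available — it stops with 140 − 111.792 = 28.208 m to spare.

Yes — it stops 28.2 m short of the obstacle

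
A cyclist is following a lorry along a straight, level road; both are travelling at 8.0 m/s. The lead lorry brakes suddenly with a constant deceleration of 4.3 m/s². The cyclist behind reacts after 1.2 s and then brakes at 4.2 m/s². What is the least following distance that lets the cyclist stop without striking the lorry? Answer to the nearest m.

Minimum gap ≈ 10 m

Leader travels v²/(2a_L) = 64.000 / 8.600 = 7.442 m before stopping.
Follower covers v·t_r = 8.0000 × 1.2 = 9.600 m while reacting, then v²/(2a_F) = 64.000 / 8.400 = 7.619 m while braking, for a total of 9.600 + 7.619 = 17.219 m.
Since a_F ≤ a_L and the follower starts braking later, the follower is never slower than the leader, so the closest approach is when both have stopped.
Minimum gap = 17.219 − 7.442 = 9.777 m.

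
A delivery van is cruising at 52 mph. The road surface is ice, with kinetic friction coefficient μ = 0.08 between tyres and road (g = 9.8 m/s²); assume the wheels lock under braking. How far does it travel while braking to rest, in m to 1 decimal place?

Braking distance ≈ 344.6 m

52 mph × 0.44704 = 23.2461 m/s.
a = μg = 0.08 × 9.8 = 0.784 m/s².
Braking distance = v²/(2a) = 23.2461² / (2 × 0.784) = 540.381 / 1.568 = 344.631 m.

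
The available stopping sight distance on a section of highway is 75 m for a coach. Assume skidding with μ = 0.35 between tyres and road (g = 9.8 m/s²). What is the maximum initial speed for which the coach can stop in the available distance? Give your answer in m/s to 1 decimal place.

Maximum speed ≈ 22.7 m/s

a = μg = 0.35 × 9.8 = 3.430 m/s².
v²/(2a) = d ⇒ v = √(2 × 3.430 × 75) = √514.50 = 22.6826 m/s.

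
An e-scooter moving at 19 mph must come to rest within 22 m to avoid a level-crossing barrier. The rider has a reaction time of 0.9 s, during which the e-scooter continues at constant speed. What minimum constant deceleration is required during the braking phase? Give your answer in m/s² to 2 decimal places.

Required deceleration ≈ 2.51 m/s²

19 mph × 0.44704 = 8.4938 m/s.
Distance covered during reaction = 8.4938 × 0.9 = 7.644 m.
Distance available for braking: 22 − 7.644 = 14.356 m.
v² = 2a·d ⇒ a = v²/(2d) = 8.4938² / (2 × 14.356) = 72.145 / 28.712 = 2.5127 m/s².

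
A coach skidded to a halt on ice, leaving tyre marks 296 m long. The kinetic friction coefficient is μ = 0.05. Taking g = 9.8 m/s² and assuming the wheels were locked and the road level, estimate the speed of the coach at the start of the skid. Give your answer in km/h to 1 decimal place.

Deceleration a = μg = 0.05 × 9.8 = 0.490 m/s².
v = √(2a·d) = √(2 × 0.490 × 296) = √290.080 = 17.0317 m/s.
= 17.0317 × 3.6 = 61.314 km/h.

Initial speed ≈ 61.3 km/h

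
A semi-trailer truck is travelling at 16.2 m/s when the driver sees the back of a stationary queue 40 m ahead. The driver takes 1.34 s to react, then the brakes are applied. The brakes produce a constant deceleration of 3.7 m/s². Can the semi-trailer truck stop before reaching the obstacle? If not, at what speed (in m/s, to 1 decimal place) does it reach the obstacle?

Reaction distance = 16.2000 × 1.34 = 21.708 m.
Braking distance needed to stop: v²/(2a) = 262.440 / 7.400 = 35.465 m, so total needed = 21.708 + 35.465 = 57.173 m > 40 m — it cannot stop.
Distance remaining when braking begins: 40 − 21.708 = 18.292 m.
v² = v₀² − 2a·d = 262.440 − 2 × 3.700 × 18.292 = 127.079 m²/s².
v = √127.079 = 11.273 m/s.

No — it strikes the obstacle at 11.3 m/s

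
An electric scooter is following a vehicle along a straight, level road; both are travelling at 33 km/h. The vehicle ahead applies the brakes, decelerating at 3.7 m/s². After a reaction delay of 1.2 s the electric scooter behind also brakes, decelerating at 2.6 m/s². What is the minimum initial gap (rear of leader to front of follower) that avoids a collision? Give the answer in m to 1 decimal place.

Minimum gap ≈ 15.8 m

33 km/h ÷ 3.6 = 9.1667 m/s.
Leader travels v²/(2a_L) = 84.028 / 7.400 = 11.355 m before stopping.
Follower covers v·t_r = 9.1667 × 1.2 = 11.000 m while reacting, then v²/(2a_F) = 84.028 / 5.200 = 16.159 m while braking, for a total of 11.000 + 16.159 = 27.159 m.
Since a_F ≤ a_L and the follower starts braking later, the follower is never slower than the leader, so the closest approach is when both have stopped.
Minimum gap = 27.159 − 11.355 = 15.804 m.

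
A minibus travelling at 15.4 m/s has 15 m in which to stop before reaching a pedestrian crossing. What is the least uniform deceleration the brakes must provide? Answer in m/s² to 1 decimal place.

v² = 2a·d ⇒ a = v²/(2d) = 15.4000² / (2 × 15.000) = 237.160 / 30.000 = 7.9053 m/s².

Required deceleration ≈ 7.9 m/s²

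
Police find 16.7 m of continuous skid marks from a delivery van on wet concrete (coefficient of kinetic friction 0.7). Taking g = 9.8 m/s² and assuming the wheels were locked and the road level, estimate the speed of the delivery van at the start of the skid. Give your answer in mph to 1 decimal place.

Deceleration a = μg = 0.7 × 9.8 = 6.860 m/s².
v = √(2a·d) = √(2 × 6.860 × 16.7) = √229.124 = 15.1368 m/s.
= 15.1368 ÷ 0.44704 = 33.860 mph.

Initial speed ≈ 33.9 mph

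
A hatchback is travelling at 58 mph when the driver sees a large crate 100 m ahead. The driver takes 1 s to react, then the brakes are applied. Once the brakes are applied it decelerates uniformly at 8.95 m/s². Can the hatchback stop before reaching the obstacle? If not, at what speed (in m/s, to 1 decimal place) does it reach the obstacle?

Yes — it stops about 36.5 m short of the obstacle, so it never reaches it

58 mph × 0.44704 = 25.9283 m/s.
Reaction distance = 25.9283 × 1 = 25.928 m.
Braking distance = v²/(2a) = 672.277 / 17.900 = 37.557 m.
Total stopping distance = 25.928 + 37.557 = 63.485 m, vs 100 m available — it stops with 100 − 63.485 = 36.515 m to spare.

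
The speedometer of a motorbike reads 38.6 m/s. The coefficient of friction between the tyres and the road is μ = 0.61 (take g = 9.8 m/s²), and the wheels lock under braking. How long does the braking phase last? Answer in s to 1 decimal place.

a = μg = 0.61 × 9.8 = 5.978 m/s².
Braking time = v/a = 38.6000 / 5.978 = 6.457 s.

Braking time ≈ 6.5 s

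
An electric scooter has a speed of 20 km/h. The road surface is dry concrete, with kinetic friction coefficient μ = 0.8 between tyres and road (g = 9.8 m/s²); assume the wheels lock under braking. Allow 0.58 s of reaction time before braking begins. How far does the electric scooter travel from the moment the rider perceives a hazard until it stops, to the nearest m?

Total stopping distance ≈ 5 m

20 km/h ÷ 3.6 = 5.5556 m/s.
a = μg = 0.8 × 9.8 = 7.840 m/s².
Reaction distance = v·t_r = 5.5556 × 0.58 = 3.222 m.
Braking distance = v²/(2a) = 5.5556² / (2 × 7.840) = 30.865 / 15.680 = 1.968 m.
Total = 3.222 + 1.968 = 5.190 m.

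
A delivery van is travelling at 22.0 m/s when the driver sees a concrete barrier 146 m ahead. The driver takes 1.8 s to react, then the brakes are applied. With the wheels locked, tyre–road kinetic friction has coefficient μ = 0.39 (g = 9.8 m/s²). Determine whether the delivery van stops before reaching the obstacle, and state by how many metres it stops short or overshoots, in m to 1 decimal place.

a = μg = 0.39 × 9.8 = 3.822 m/s².
Reaction distance = 22.0000 × 1.8 = 39.600 m.
Braking distance = v²/(2a) = 484.000 / 7.644 = 63.318 m.
Total stopping distance = 39.600 + 63.318 = 102.918 m, vs 146 m available — it stops with 146 − 102.918 = 43.082 m to spare.

Yes — it stops 43.1 m short of the obstacle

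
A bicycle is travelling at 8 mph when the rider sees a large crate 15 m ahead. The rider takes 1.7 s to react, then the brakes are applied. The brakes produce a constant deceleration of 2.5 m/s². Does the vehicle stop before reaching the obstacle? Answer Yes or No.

Yes

8 mph × 0.44704 = 3.5763 m/s.
Reaction distance = 3.5763 × 1.7 = 6.080 m.
Braking distance = v²/(2a) = 12.790 / 5.000 = 2.558 m.
Total stopping distance = 6.080 + 2.558 = 8.638 m, vs 15 m available — it stops with 15 − 8.638 = 6.362 m to spare.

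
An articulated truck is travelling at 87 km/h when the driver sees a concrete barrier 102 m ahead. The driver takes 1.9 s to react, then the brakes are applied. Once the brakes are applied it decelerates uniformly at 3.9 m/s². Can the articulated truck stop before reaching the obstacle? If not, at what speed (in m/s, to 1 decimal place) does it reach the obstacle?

No — it strikes the obstacle at 12.1 m/s

87 km/h ÷ 3.6 = 24.1667 m/s.
Reaction distance = 24.1667 × 1.9 = 45.917 m.
Braking distance needed to stop: v²/(2a) = 584.029 / 7.800 = 74.876 m, so total needed = 45.917 + 74.876 = 120.793 m > 102 m — it cannot stop.
Distance remaining when braking begins: 102 − 45.917 = 56.083 m.
v² = v₀² − 2a·d = 584.029 − 2 × 3.900 × 56.083 = 146.582 m²/s².
v = √146.582 = 12.107 m/s.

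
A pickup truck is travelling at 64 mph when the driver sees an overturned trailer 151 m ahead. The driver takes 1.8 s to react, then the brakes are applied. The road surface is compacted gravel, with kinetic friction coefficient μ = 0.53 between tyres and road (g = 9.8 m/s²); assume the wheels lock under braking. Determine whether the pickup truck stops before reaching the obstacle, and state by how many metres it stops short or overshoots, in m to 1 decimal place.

Yes — it stops 20.7 m short of the obstacle

64 mph × 0.44704 = 28.6106 m/s.
a = μg = 0.53 × 9.8 = 5.194 m/s².
Reaction distance = 28.6106 × 1.8 = 51.499 m.
Braking distance = v²/(2a) = 818.566 / 10.388 = 78.799 m.
Total stopping distance = 51.499 + 78.799 = 130.298 m, vs 151 m available — it stops with 151 − 130.298 = 20.702 m to spare.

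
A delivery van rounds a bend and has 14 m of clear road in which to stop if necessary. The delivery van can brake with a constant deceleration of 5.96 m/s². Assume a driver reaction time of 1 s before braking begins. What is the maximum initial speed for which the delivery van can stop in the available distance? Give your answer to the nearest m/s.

Stopping distance: v·t_r + v²/(2a) = 14 with t_r = 1 s and a = 5.960 m/s².
So v² + 11.920 v − 166.88 = 0.
Positive root: v = −a·t_r + √((a·t_r)² + 2a·d) = −5.960 + √(35.522 + 166.88) = 8.2668 m/s.

Maximum speed ≈ 8 m/s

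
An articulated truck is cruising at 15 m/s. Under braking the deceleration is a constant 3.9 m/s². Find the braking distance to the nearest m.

Braking distance ≈ 29 m

Braking distance = v²/(2a) = 15.0000² / (2 × 3.900) = 225.000 / 7.800 = 28.846 m.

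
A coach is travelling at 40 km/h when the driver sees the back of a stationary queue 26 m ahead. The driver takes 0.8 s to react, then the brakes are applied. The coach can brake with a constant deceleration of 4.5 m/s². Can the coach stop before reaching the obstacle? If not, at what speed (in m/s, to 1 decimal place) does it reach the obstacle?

Yes — it stops about 3.4 m short of the obstacle, so it never reaches it

40 km/h ÷ 3.6 = 11.1111 m/s.
Reaction distance = 11.1111 × 0.8 = 8.889 m.
Braking distance = v²/(2a) = 123.457 / 9.000 = 13.717 m.
Total stopping distance = 8.889 + 13.717 = 22.606 m, vs 26 m available — it stops with 26 − 22.606 = 3.394 m to spare.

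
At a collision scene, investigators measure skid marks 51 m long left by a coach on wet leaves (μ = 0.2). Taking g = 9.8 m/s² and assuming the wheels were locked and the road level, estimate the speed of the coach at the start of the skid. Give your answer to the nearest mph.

Initial speed ≈ 32 mph

Deceleration a = μg = 0.2 × 9.8 = 1.960 m/s².
v = √(2a·d) = √(2 × 1.960 × 51) = √199.920 = 14.1393 m/s.
= 14.1393 ÷ 0.44704 = 31.629 mph.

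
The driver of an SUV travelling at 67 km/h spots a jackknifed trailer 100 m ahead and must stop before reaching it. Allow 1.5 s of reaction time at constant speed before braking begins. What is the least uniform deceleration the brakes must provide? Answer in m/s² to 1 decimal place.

Required deceleration ≈ 2.4 m/s²

67 km/h ÷ 3.6 = 18.6111 m/s.
Distance covered during reaction = 18.6111 × 1.5 = 27.917 m.
Distance available for braking: 100 − 27.917 = 72.083 m.
v² = 2a·d ⇒ a = v²/(2d) = 18.6111² / (2 × 72.083) = 346.373 / 144.166 = 2.4026 m/s².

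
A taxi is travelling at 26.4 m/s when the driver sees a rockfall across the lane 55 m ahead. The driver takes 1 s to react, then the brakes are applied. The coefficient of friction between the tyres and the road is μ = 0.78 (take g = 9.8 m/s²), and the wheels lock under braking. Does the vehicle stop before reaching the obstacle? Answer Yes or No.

a = μg = 0.78 × 9.8 = 7.644 m/s².
Reaction distance = 26.4000 × 1 = 26.400 m.
Braking distance = v²/(2a) = 696.960 / 15.288 = 45.589 m.
Total stopping distance = 26.400 + 45.589 = 71.989 m, vs 55 m available — it cannot stop in time and overshoots by 71.989 − 55 = 16.989 m.

No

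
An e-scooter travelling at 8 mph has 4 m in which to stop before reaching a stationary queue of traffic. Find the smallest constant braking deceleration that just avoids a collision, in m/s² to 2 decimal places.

8 mph × 0.44704 = 3.5763 m/s.
v² = 2a·d ⇒ a = v²/(2d) = 3.5763² / (2 × 4.000) = 12.790 / 8.000 = 1.5987 m/s².

Required deceleration ≈ 1.60 m/s²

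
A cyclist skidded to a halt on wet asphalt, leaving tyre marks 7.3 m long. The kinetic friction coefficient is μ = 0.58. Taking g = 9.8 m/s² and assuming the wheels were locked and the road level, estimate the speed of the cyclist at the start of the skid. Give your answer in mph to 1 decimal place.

Deceleration a = μg = 0.58 × 9.8 = 5.684 m/s².
v = √(2a·d) = √(2 × 5.684 × 7.3) = √82.986 = 9.1097 m/s.
= 9.1097 ÷ 0.44704 = 20.378 mph.

Initial speed ≈ 20.4 mph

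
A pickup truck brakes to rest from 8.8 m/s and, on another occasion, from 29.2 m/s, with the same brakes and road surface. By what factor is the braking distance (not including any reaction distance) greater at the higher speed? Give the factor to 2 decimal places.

Braking distance d = v²/(2a), so with a fixed, d ∝ v².
Factor = (29.2/8.8)² = 3.3182² = 11.0105.

Factor ≈ 11.01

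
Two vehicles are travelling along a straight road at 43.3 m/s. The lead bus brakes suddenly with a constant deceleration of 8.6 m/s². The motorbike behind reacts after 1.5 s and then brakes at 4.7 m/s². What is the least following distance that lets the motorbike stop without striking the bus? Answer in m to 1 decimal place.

Leader travels v²/(2a_L) = 1874.890 / 17.200 = 109.005 m before stopping.
Follower covers v·t_r = 43.3000 × 1.5 = 64.950 m while reacting, then v²/(2a_F) = 1874.890 / 9.400 = 199.456 m while braking, for a total of 64.950 + 199.456 = 264.406 m.
Since a_F ≤ a_L and the follower starts braking later, the follower is never slower than the leader, so the closest approach is when both have stopped.
Minimum gap = 264.406 − 109.005 = 155.401 m.

Minimum gap ≈ 155.4 m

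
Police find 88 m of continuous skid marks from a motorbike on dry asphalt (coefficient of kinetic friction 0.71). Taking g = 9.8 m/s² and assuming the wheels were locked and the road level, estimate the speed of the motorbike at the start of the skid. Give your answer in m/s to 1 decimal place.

Initial speed ≈ 35.0 m/s

Deceleration a = μg = 0.71 × 9.8 = 6.958 m/s².
v = √(2a·d) = √(2 × 6.958 × 88) = √1224.608 = 34.9944 m/s.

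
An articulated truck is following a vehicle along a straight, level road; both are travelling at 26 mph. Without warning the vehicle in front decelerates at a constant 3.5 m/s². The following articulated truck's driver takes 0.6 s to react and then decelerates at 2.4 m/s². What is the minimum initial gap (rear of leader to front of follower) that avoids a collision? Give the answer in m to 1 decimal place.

Minimum gap ≈ 15.8 m

26 mph × 0.44704 = 11.6230 m/s.
Leader travels v²/(2a_L) = 135.094 / 7.000 = 19.299 m before stopping.
Follower covers v·t_r = 11.6230 × 0.6 = 6.974 m while reacting, then v²/(2a_F) = 135.094 / 4.800 = 28.145 m while braking, for a total of 6.974 + 28.145 = 35.119 m.
Since a_F ≤ a_L and the follower starts braking later, the follower is never slower than the leader, so the closest approach is when both have stopped.
Minimum gap = 35.119 − 19.299 = 15.820 m.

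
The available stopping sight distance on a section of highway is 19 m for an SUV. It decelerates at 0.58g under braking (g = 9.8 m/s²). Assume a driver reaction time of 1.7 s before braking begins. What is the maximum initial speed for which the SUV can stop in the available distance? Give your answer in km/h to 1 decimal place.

Maximum speed ≈ 28.5 km/h

a = 0.58 × 9.8 = 5.684 m/s².
Stopping distance: v·t_r + v²/(2a) = 19 with t_r = 1.7 s and a = 5.684 m/s².
So v² + 19.326 v − 215.99 = 0.
Positive root: v = −a·t_r + √((a·t_r)² + 2a·d) = −9.663 + √(93.374 + 215.99) = 7.9257 m/s.
7.9257 m/s × 3.6 = 28.533 km/h.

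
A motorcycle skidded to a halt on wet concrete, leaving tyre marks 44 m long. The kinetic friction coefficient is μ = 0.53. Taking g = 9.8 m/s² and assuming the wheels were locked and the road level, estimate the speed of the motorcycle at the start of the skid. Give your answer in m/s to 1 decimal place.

Deceleration a = μg = 0.53 × 9.8 = 5.194 m/s².
v = √(2a·d) = √(2 × 5.194 × 44) = √457.072 = 21.3792 m/s.

Initial speed ≈ 21.4 m/s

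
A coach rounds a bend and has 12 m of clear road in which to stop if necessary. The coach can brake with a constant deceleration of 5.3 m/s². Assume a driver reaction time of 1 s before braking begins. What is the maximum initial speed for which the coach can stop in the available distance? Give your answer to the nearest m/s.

Maximum speed ≈ 7 m/s

Stopping distance: v·t_r + v²/(2a) = 12 with t_r = 1 s and a = 5.300 m/s².
So v² + 10.600 v − 127.20 = 0.
Positive root: v = −a·t_r + √((a·t_r)² + 2a·d) = −5.300 + √(28.090 + 127.20) = 7.1615 m/s.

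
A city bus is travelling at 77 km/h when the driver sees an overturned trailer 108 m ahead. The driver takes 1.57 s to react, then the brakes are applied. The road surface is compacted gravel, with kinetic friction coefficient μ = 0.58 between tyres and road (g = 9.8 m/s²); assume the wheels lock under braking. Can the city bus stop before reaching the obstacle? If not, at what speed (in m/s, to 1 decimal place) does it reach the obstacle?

Yes — it stops about 34.2 m short of the obstacle, so it never reaches it

77 km/h ÷ 3.6 = 21.3889 m/s.
a = μg = 0.58 × 9.8 = 5.684 m/s².
Reaction distance = 21.3889 × 1.57 = 33.581 m.
Braking distance = v²/(2a) = 457.485 / 11.368 = 40.243 m.
Total stopping distance = 33.581 + 40.243 = 73.824 m, vs 108 m available — it stops with 108 − 73.824 = 34.176 m to spare.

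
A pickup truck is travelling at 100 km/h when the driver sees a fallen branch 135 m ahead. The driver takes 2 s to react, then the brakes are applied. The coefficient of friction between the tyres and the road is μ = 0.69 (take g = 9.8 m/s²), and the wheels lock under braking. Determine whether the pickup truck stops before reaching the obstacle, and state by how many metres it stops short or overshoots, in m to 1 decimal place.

100 km/h ÷ 3.6 = 27.7778 m/s.
a = μg = 0.69 × 9.8 = 6.762 m/s².
Reaction distance = 27.7778 × 2 = 55.556 m.
Braking distance = v²/(2a) = 771.606 / 13.524 = 57.055 m.
Total stopping distance = 55.556 + 57.055 = 112.611 m, vs 135 m available — it stops with 135 − 112.611 = 22.389 m to spare.

Yes — it stops 22.4 m short of the obstacle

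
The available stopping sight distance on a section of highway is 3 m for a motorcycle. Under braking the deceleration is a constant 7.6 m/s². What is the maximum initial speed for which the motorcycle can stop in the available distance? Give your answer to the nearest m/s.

v²/(2a) = d ⇒ v = √(2 × 7.600 × 3) = √45.60 = 6.7528 m/s.

Maximum speed ≈ 7 m/s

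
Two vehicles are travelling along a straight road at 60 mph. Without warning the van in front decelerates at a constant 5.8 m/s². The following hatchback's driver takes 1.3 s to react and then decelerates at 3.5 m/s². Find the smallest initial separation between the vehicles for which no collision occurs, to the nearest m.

Minimum gap ≈ 76 m

60 mph × 0.44704 = 26.8224 m/s.
Leader travels v²/(2a_L) = 719.441 / 11.600 = 62.021 m before stopping.
Follower covers v·t_r = 26.8224 × 1.3 = 34.869 m while reacting, then v²/(2a_F) = 719.441 / 7.000 = 102.777 m while braking, for a total of 34.869 + 102.777 = 137.646 m.
Since a_F ≤ a_L and the follower starts braking later, the follower is never slower than the leader, so the closest approach is when both have stopped.
Minimum gap = 137.646 − 62.021 = 75.625 m.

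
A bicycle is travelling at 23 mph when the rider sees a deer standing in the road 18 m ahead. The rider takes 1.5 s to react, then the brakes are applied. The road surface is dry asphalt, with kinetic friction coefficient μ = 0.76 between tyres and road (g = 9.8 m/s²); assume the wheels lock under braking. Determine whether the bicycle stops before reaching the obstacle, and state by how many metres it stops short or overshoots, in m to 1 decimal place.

No — it overshoots by 4.5 m

23 mph × 0.44704 = 10.2819 m/s.
a = μg = 0.76 × 9.8 = 7.448 m/s².
Reaction distance = 10.2819 × 1.5 = 15.423 m.
Braking distance = v²/(2a) = 105.717 / 14.896 = 7.097 m.
Total stopping distance = 15.423 + 7.097 = 22.520 m, vs 18 m available — it cannot stop in time and overshoots by 22.520 − 18 = 4.520 m.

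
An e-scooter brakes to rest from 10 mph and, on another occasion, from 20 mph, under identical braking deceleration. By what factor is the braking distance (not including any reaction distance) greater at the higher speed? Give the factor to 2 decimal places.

Braking distance d = v²/(2a), so with a fixed, d ∝ v².
Factor = (20/10)² = 2.0000² = 4.0000.

Factor ≈ 4.00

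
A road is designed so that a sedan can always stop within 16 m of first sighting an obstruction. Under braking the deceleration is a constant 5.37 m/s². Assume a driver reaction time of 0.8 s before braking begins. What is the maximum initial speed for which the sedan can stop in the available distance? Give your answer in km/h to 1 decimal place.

Maximum speed ≈ 34.2 km/h

Stopping distance: v·t_r + v²/(2a) = 16 with t_r = 0.8 s and a = 5.370 m/s².
So v² + 8.592 v − 171.84 = 0.
Positive root: v = −a·t_r + √((a·t_r)² + 2a·d) = −4.296 + √(18.456 + 171.84) = 9.4988 m/s.
9.4988 m/s × 3.6 = 34.196 km/h.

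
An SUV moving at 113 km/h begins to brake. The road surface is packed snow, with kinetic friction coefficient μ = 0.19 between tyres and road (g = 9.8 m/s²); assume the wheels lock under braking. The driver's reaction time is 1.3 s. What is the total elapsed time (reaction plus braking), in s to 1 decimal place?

113 km/h ÷ 3.6 = 31.3889 m/s.
a = μg = 0.19 × 9.8 = 1.862 m/s².
Braking time = v/a = 31.3889 / 1.862 = 16.858 s.
Total = 1.3 + 16.858 = 18.158 s.

Total time ≈ 18.2 s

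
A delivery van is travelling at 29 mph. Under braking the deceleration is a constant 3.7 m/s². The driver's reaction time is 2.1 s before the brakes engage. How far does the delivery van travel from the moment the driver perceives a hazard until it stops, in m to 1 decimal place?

Total stopping distance ≈ 49.9 m

29 mph × 0.44704 = 12.9642 m/s.
Reaction distance = v·t_r = 12.9642 × 2.1 = 27.225 m.
Braking distance = v²/(2a) = 12.9642² / (2 × 3.700) = 168.070 / 7.400 = 22.712 m.
Total = 27.225 + 22.712 = 49.937 m.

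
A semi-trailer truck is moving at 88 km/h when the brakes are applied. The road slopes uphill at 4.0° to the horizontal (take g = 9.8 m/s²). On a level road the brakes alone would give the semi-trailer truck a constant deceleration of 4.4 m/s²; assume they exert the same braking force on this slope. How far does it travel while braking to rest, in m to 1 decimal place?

88 km/h ÷ 3.6 = 24.4444 m/s.
Gravity along the uphill slope adds to the braking deceleration: a_eff = 4.400 + 9.8·sin 4.0° = 4.400 + 0.684 = 5.084 m/s².
Braking distance = v²/(2a) = 24.4444² / (2 × 5.084) = 597.529 / 10.168 = 58.766 m.

Braking distance ≈ 58.8 m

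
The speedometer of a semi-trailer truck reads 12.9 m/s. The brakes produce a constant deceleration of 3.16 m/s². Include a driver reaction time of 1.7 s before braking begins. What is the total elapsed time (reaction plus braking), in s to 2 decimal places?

Braking time = v/a = 12.9000 / 3.160 = 4.082 s.
Total = 1.7 + 4.082 = 5.782 s.

Total time ≈ 5.78 s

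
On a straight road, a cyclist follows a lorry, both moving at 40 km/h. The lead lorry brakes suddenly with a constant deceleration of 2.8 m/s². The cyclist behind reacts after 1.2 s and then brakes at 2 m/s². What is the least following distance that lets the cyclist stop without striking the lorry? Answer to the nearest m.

Minimum gap ≈ 22 m

40 km/h ÷ 3.6 = 11.1111 m/s.
Leader travels v²/(2a_L) = 123.457 / 5.600 = 22.046 m before stopping.
Follower covers v·t_r = 11.1111 × 1.2 = 13.333 m while reacting, then v²/(2a_F) = 123.457 / 4.000 = 30.864 m while braking, for a total of 13.333 + 30.864 = 44.197 m.
Since a_F ≤ a_L and the follower starts braking later, the follower is never slower than the leader, so the closest approach is when both have stopped.
Minimum gap = 44.197 − 22.046 = 22.151 m.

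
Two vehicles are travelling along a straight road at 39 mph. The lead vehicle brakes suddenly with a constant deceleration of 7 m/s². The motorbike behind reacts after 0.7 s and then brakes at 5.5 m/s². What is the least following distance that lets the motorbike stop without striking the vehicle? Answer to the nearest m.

39 mph × 0.44704 = 17.4346 m/s.
Leader travels v²/(2a_L) = 303.965 / 14.000 = 21.712 m before stopping.
Follower covers v·t_r = 17.4346 × 0.7 = 12.204 m while reacting, then v²/(2a_F) = 303.965 / 11.000 = 27.633 m while braking, for a total of 12.204 + 27.633 = 39.837 m.
Since a_F ≤ a_L and the follower starts braking later, the follower is never slower than the leader, so the closest approach is when both have stopped.
Minimum gap = 39.837 − 21.712 = 18.125 m.

Minimum gap ≈ 18 m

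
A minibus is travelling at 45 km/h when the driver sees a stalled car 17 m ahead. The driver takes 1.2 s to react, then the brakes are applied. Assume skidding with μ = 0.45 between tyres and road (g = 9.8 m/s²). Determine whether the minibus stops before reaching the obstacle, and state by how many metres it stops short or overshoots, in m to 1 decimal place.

45 km/h ÷ 3.6 = 12.5000 m/s.
a = μg = 0.45 × 9.8 = 4.410 m/s².
Reaction distance = 12.5000 × 1.2 = 15.000 m.
Braking distance = v²/(2a) = 156.250 / 8.820 = 17.715 m.
Total stopping distance = 15.000 + 17.715 = 32.715 m, vs 17 m available — it cannot stop in time and overshoots by 32.715 − 17 = 15.715 m.

No — it overshoots by 15.7 m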